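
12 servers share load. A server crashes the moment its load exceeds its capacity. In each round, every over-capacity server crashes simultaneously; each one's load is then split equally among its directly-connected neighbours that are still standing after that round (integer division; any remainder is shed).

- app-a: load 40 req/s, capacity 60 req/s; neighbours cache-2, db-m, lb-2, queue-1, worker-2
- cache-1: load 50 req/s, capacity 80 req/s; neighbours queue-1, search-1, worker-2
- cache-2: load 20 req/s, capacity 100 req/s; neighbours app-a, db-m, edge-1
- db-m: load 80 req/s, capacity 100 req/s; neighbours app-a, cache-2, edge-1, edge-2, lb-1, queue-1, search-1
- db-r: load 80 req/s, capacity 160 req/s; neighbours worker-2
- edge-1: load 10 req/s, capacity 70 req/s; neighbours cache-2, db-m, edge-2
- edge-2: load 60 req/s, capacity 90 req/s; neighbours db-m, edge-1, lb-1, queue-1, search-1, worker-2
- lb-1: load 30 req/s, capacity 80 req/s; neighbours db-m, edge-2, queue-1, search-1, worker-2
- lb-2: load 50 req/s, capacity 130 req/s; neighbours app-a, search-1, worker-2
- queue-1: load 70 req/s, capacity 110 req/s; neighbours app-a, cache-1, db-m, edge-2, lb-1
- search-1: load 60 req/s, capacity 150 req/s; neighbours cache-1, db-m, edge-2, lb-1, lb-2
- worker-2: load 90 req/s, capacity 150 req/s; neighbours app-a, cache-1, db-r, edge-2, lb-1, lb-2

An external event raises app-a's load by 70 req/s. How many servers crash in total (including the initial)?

Round 1 — app-a at 110 > 60. app-a crashes.
  app-a sheds 110 req/s to cache-2, db-m, lb-2, queue-1, worker-2: 22 each.
    cache-2: 20+22 = 42 ≤ 100
    db-m: 80+22 = 102 > 100
    lb-2: 50+22 = 72 ≤ 130
    queue-1: 70+22 = 92 ≤ 110
    worker-2: 90+22 = 112 ≤ 150
Round 2 — db-m crashes.
  db-m sheds 102 req/s to cache-2, edge-1, edge-2, lb-1, queue-1, search-1: 17 each.
    cache-2: 42+17 = 59 ≤ 100
    edge-1: 10+17 = 27 ≤ 70
    edge-2: 60+17 = 77 ≤ 90
    lb-1: 30+17 = 47 ≤ 80
    queue-1: 92+17 = 109 ≤ 110
    search-1: 60+17 = 77 ≤ 150
No further crashes.

2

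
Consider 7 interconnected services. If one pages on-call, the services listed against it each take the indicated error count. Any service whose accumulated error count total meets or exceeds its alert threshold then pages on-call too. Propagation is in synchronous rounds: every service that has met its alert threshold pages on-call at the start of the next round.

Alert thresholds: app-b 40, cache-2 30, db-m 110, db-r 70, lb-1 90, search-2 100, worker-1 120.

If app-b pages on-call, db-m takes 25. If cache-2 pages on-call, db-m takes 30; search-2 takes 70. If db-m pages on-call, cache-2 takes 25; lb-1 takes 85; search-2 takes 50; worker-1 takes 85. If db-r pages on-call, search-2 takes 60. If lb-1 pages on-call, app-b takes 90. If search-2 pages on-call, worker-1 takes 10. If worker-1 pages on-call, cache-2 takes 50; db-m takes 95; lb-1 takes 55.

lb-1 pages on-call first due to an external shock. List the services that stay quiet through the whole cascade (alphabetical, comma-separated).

Round 1 — lb-1 pages on-call (initial).
  app-b: +90 → 90 ≥ 40
Round 2 — app-b pages on-call.
  db-m: +25 → 25 < 110
No further pages.

cache-2, db-m, db-r, search-2, worker-1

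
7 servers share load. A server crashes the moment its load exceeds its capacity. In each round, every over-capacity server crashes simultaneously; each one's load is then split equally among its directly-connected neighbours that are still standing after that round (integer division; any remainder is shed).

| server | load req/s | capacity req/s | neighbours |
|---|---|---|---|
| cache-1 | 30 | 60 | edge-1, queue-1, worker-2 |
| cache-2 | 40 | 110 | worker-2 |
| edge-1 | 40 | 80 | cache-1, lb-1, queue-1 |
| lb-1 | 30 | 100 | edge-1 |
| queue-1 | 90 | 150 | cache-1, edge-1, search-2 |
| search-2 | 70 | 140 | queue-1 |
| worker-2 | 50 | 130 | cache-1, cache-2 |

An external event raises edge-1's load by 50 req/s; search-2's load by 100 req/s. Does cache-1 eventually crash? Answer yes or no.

Round 1 — edge-1 at 90 > 80; search-2 at 170 > 140. edge-1, search-2 crash.
  edge-1 sheds 90 req/s to cache-1, lb-1, queue-1: 30 each.
    cache-1: 30+30 = 60 ≤ 60
    lb-1: 30+30 = 60 ≤ 100
    queue-1: 90+30 = 120 ≤ 150
  search-2 sheds 170 req/s to queue-1: 170 each.
    queue-1: 120+170 = 290 > 150
Round 2 — queue-1 crashes.
  queue-1 sheds 290 req/s to cache-1: 290 each.
    cache-1: 60+290 = 350 > 60
Round 3 — cache-1 crashes.
  cache-1 sheds 350 req/s to worker-2: 350 each.
    worker-2: 50+350 = 400 > 130
Round 4 — worker-2 crashes.
  worker-2 sheds 400 req/s to cache-2: 400 each.
    cache-2: 40+400 = 440 > 110
Round 5 — cache-2 crashes.
  cache-2 sheds 440 req/s: no online neighbours, lost.
No further crashes.

yes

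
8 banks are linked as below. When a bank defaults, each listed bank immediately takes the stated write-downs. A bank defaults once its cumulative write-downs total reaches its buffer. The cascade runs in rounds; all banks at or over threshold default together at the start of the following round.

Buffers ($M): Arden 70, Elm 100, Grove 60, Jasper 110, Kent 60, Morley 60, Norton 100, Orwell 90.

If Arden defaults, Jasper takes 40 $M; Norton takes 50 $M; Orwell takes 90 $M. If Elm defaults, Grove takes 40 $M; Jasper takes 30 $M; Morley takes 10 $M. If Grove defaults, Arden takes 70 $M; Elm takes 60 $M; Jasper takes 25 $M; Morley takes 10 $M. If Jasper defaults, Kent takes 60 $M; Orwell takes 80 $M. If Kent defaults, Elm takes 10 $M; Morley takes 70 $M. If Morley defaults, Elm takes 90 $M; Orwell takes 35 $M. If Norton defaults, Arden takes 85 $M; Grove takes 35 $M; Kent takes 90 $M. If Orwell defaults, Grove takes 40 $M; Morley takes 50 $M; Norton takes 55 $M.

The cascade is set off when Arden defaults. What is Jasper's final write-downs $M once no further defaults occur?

95

Round 1 — Arden defaults (initial).
  Jasper: +40 → 40 < 110
  Norton: +50 → 50 < 100
  Orwell: +90 → 90 ≥ 90
Round 2 — Orwell defaults.
  Grove: +40 → 40 < 60
  Morley: +50 → 50 < 60
  Norton: +55 → 105 ≥ 100
Round 3 — Norton defaults.
  Grove: +35 → 75 ≥ 60
  Kent: +90 → 90 ≥ 60
Round 4 — Grove, Kent default.
  Elm: +60+10 → 70 < 100
  Jasper: +25 → 65 < 110
  Morley: +10+70 → 130 ≥ 60
Round 5 — Morley defaults.
  Elm: +90 → 160 ≥ 100
Round 6 — Elm defaults.
  Jasper: +30 → 95 < 110
No further defaults.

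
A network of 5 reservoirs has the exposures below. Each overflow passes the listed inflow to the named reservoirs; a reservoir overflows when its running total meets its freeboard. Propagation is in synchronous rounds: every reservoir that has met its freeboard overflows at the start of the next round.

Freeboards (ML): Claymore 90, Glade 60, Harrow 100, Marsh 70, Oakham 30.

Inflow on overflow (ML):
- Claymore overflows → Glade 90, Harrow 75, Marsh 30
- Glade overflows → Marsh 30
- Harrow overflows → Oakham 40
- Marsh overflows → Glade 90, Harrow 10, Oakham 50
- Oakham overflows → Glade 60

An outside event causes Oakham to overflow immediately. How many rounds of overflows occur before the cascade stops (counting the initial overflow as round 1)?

2

Round 1 — Oakham overflows (initial).
  Glade: +60 → 60 ≥ 60
Round 2 — Glade overflows.
  Marsh: +30 → 30 < 70
No further overflows.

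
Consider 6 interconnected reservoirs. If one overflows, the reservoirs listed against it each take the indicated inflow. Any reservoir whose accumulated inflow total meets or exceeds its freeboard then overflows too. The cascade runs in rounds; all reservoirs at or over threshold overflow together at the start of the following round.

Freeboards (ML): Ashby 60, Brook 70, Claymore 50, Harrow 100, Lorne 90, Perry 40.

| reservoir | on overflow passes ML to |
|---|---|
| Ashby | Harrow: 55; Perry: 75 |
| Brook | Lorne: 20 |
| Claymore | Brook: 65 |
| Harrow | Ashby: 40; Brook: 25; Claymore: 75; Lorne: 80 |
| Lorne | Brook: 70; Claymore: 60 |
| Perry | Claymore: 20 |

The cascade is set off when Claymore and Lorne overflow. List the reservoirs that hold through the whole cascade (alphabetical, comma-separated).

Round 1 — Claymore, Lorne overflow (initial).
  Brook: +65+70 → 135 ≥ 70
Round 2 — Brook overflows.
No further overflows.

Ashby, Harrow, Perry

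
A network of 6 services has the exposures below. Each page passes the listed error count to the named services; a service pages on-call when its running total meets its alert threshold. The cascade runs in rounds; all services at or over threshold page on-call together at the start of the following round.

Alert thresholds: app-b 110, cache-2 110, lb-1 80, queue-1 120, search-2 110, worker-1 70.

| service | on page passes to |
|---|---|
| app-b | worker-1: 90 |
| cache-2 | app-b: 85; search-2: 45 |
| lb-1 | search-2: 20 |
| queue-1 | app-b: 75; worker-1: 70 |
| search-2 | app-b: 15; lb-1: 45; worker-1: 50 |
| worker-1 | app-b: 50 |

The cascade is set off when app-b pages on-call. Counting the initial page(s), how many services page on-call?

2

Round 1 — app-b pages on-call (initial).
  worker-1: +90 → 90 ≥ 70
Round 2 — worker-1 pages on-call.
No further pages.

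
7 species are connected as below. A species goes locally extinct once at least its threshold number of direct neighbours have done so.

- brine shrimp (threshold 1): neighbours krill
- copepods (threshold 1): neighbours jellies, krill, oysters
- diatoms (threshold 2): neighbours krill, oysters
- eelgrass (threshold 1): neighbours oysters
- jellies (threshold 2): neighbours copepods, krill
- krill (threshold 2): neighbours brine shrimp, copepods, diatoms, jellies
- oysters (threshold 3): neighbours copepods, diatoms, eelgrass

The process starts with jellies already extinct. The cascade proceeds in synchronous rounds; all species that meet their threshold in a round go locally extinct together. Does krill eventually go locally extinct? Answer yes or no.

Round 1 — jellies goes locally extinct (initial).
Round 2 — checking thresholds:
  copepods: 1 of 3 neighbours ≥ 1, goes locally extinct.
  krill: 1 of 4 neighbours < 2, below threshold.
Round 3 — checking thresholds:
  krill: 2 of 4 neighbours ≥ 2, goes locally extinct.
  oysters: 1 of 3 neighbours < 3, below threshold.
Round 4 — checking thresholds:
  brine shrimp: 1 of 1 neighbours ≥ 1, goes locally extinct.
  diatoms: 1 of 2 neighbours < 2, below threshold.
  oysters: 1 of 3 neighbours < 3, below threshold.
Round 5 — no new extinctions; cascade stops.

yes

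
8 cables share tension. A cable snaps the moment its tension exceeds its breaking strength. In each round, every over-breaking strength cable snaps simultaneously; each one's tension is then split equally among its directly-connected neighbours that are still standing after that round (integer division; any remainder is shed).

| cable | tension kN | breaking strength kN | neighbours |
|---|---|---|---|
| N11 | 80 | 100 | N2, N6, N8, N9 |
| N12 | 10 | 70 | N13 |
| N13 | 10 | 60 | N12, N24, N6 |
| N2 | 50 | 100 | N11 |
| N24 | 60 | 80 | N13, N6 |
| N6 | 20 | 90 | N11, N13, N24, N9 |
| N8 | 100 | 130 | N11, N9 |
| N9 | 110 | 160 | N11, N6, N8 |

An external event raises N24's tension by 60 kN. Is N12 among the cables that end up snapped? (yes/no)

no

Round 1 — N24 at 120 > 80. N24 snaps.
  N24 sheds 120 kN to N13, N6: 60 each.
    N13: 10+60 = 70 > 60
    N6: 20+60 = 80 ≤ 90
Round 2 — N13 snaps.
  N13 sheds 70 kN to N12, N6: 35 each.
    N12: 10+35 = 45 ≤ 70
    N6: 80+35 = 115 > 90
Round 3 — N6 snaps.
  N6 sheds 115 kN to N11, N9: 57 each (1 lost).
    N11: 80+57 = 137 > 100
    N9: 110+57 = 167 > 160
Round 4 — N11, N9 snap.
  N11 sheds 137 kN to N2, N8: 68 each (1 lost).
    N2: 50+68 = 118 > 100
    N8: 100+68 = 168 > 130
  N9 sheds 167 kN to N8: 167 each.
    N8: 168+167 = 335 > 130
Round 5 — N2, N8 snap.
  N2 sheds 118 kN: no online neighbours, lost.
  N8 sheds 335 kN: no online neighbours, lost.
No further breaks.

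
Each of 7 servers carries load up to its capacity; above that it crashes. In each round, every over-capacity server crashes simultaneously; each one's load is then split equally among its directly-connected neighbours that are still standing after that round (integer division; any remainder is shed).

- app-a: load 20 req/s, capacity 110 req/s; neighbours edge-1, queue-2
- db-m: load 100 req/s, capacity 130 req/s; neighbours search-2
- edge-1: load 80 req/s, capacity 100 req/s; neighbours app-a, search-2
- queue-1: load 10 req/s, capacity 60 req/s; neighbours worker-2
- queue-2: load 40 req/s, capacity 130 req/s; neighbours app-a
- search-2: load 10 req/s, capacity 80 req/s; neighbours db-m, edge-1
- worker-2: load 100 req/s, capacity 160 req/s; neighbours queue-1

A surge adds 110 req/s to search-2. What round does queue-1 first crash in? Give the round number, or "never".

never

Round 1 — search-2 at 120 > 80. search-2 crashes.
  search-2 sheds 120 req/s to db-m, edge-1: 60 each.
    db-m: 100+60 = 160 > 130
    edge-1: 80+60 = 140 > 100
Round 2 — db-m, edge-1 crash.
  db-m sheds 160 req/s: no online neighbours, lost.
  edge-1 sheds 140 req/s to app-a: 140 each.
    app-a: 20+140 = 160 > 110
Round 3 — app-a crashes.
  app-a sheds 160 req/s to queue-2: 160 each.
    queue-2: 40+160 = 200 > 130
Round 4 — queue-2 crashes.
  queue-2 sheds 200 req/s: no online neighbours, lost.
No further crashes.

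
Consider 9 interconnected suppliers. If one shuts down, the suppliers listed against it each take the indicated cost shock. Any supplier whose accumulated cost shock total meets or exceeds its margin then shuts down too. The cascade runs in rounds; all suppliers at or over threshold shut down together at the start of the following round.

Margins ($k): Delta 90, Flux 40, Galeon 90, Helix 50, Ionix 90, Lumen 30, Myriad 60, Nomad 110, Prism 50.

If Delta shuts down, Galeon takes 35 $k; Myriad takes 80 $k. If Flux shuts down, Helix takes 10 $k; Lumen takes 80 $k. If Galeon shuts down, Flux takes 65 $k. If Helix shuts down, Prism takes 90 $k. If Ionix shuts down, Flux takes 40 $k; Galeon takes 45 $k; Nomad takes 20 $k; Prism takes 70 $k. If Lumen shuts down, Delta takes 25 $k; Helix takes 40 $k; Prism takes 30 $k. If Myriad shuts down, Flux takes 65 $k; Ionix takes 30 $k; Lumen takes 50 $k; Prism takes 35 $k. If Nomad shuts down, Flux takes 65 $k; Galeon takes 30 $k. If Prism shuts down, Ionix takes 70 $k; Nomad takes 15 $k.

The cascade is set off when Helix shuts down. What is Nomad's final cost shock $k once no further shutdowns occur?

Round 1 — Helix shuts down (initial).
  Prism: +90 → 90 ≥ 50
Round 2 — Prism shuts down.
  Ionix: +70 → 70 < 90
  Nomad: +15 → 15 < 110
No further shutdowns.

15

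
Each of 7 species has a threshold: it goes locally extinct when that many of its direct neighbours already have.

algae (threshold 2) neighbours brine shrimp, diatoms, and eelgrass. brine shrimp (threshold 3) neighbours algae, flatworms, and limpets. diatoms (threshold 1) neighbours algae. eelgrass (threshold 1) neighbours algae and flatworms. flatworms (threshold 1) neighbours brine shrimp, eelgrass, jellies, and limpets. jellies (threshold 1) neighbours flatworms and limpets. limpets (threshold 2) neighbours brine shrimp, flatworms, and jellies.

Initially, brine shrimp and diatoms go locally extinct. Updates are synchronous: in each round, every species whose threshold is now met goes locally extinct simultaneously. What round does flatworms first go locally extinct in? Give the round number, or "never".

Round 1 — brine shrimp, diatoms go locally extinct (initial).
Round 2 — checking thresholds:
  algae: 2 of 3 neighbours ≥ 2, goes locally extinct.
  flatworms: 1 of 4 neighbours ≥ 1, goes locally extinct.
  limpets: 1 of 3 neighbours < 2, below threshold.
Round 3 — checking thresholds:
  eelgrass: 2 of 2 neighbours ≥ 1, goes locally extinct.
  jellies: 1 of 2 neighbours ≥ 1, goes locally extinct.
  limpets: 2 of 3 neighbours ≥ 2, goes locally extinct.
Round 4 — no new extinctions; cascade stops.

2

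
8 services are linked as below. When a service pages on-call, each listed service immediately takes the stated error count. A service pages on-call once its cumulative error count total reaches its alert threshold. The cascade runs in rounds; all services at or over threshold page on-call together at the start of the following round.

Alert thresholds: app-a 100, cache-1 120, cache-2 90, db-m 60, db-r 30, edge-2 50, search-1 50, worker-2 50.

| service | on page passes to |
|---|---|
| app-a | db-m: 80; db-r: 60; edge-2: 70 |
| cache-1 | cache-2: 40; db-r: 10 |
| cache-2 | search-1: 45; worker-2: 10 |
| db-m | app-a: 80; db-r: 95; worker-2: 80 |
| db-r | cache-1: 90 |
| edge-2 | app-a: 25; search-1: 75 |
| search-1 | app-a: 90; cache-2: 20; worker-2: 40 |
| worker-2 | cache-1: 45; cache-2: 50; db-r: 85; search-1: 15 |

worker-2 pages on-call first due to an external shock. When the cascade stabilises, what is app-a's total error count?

90

Round 1 — worker-2 pages on-call (initial).
  cache-1: +45 → 45 < 120
  cache-2: +50 → 50 < 90
  db-r: +85 → 85 ≥ 30
  search-1: +15 → 15 < 50
Round 2 — db-r pages on-call.
  cache-1: +90 → 135 ≥ 120
Round 3 — cache-1 pages on-call.
  cache-2: +40 → 90 ≥ 90
Round 4 — cache-2 pages on-call.
  search-1: +45 → 60 ≥ 50
Round 5 — search-1 pages on-call.
  app-a: +90 → 90 < 100
No further pages.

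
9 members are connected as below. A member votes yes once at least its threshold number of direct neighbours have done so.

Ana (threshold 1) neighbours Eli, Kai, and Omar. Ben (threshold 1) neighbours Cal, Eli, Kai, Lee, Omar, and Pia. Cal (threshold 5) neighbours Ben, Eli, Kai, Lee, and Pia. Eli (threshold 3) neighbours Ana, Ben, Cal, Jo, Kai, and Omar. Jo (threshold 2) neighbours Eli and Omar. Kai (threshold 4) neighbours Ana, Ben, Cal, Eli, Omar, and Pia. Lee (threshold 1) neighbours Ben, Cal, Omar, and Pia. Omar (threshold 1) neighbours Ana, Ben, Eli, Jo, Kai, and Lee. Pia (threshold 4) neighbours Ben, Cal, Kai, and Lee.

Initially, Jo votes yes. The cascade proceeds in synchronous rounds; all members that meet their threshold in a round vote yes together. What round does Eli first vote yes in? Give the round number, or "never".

Round 1 — Jo votes yes (initial).
Round 2 — checking thresholds:
  Eli: 1 of 6 neighbours < 3, holds.
  Omar: 1 of 6 neighbours ≥ 1, votes yes.
Round 3 — checking thresholds:
  Ana: 1 of 3 neighbours ≥ 1, votes yes.
  Ben: 1 of 6 neighbours ≥ 1, votes yes.
  Eli: 2 of 6 neighbours < 3, holds.
  Kai: 1 of 6 neighbours < 4, holds.
  Lee: 1 of 4 neighbours ≥ 1, votes yes.
Round 4 — checking thresholds:
  Cal: 2 of 5 neighbours < 5, holds.
  Eli: 4 of 6 neighbours ≥ 3, votes yes.
  Kai: 3 of 6 neighbours < 4, holds.
  Pia: 2 of 4 neighbours < 4, holds.
Round 5 — checking thresholds:
  Cal: 3 of 5 neighbours < 5, holds.
  Kai: 4 of 6 neighbours ≥ 4, votes yes.
  Pia: 2 of 4 neighbours < 4, holds.
Round 6 — no new yes votes; cascade stops.

4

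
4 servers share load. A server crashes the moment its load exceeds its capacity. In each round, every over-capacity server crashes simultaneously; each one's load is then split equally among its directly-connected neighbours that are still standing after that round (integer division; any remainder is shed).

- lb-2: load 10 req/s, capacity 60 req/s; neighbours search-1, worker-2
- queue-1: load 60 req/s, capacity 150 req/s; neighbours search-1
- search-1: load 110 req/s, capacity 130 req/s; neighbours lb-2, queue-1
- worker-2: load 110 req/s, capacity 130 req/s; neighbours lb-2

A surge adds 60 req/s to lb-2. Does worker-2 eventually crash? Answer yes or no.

Round 1 — lb-2 at 70 > 60. lb-2 crashes.
  lb-2 sheds 70 req/s to search-1, worker-2: 35 each.
    search-1: 110+35 = 145 > 130
    worker-2: 110+35 = 145 > 130
Round 2 — search-1, worker-2 crash.
  search-1 sheds 145 req/s to queue-1: 145 each.
    queue-1: 60+145 = 205 > 150
  worker-2 sheds 145 req/s: no online neighbours, lost.
Round 3 — queue-1 crashes.
  queue-1 sheds 205 req/s: no online neighbours, lost.
No further crashes.

yes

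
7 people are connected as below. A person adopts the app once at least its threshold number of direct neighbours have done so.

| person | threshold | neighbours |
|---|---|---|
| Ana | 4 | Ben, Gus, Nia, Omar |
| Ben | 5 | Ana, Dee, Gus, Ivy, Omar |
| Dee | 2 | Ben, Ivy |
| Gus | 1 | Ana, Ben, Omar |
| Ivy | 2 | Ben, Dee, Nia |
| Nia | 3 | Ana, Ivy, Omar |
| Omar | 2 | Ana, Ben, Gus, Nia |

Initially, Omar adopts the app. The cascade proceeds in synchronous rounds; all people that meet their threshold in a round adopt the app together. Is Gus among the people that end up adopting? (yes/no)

yes

Round 1 — Omar adopts the app (initial).
Round 2 — checking thresholds:
  Ana: 1 of 4 neighbours < 4, below threshold.
  Ben: 1 of 5 neighbours < 5, below threshold.
  Gus: 1 of 3 neighbours ≥ 1, adopts the app.
  Nia: 1 of 3 neighbours < 3, below threshold.
Round 3 — no new adoptions; cascade stops.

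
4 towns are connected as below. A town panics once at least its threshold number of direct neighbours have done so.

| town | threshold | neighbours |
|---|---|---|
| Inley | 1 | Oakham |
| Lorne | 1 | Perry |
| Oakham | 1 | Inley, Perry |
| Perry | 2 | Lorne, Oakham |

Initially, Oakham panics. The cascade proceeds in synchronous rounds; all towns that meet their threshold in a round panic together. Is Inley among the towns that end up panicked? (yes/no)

Round 1 — Oakham panics (initial).
Round 2 — checking thresholds:
  Inley: 1 of 1 neighbours ≥ 1, panics.
  Perry: 1 of 2 neighbours < 2, not yet.
Round 3 — no new panics; cascade stops.

yes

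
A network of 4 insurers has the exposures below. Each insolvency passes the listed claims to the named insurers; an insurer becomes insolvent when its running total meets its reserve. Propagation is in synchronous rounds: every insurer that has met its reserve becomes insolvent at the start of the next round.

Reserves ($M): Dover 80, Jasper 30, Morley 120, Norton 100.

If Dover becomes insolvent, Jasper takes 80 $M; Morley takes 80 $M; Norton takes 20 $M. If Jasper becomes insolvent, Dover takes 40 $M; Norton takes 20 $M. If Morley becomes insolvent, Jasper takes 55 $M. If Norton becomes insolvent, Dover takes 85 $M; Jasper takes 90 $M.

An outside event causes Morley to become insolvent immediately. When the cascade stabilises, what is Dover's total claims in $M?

Round 1 — Morley becomes insolvent (initial).
  Jasper: +55 → 55 ≥ 30
Round 2 — Jasper becomes insolvent.
  Dover: +40 → 40 < 80
  Norton: +20 → 20 < 100
No further insolvencies.

40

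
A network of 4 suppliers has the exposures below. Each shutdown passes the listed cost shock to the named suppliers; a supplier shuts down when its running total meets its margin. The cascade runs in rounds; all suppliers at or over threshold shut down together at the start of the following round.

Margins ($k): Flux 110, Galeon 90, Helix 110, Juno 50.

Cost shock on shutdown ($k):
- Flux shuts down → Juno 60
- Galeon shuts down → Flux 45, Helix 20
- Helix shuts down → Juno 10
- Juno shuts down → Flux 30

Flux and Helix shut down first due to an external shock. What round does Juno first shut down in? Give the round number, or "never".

Round 1 — Flux, Helix shut down (initial).
  Juno: +60+10 → 70 ≥ 50
Round 2 — Juno shuts down.
No further shutdowns.

2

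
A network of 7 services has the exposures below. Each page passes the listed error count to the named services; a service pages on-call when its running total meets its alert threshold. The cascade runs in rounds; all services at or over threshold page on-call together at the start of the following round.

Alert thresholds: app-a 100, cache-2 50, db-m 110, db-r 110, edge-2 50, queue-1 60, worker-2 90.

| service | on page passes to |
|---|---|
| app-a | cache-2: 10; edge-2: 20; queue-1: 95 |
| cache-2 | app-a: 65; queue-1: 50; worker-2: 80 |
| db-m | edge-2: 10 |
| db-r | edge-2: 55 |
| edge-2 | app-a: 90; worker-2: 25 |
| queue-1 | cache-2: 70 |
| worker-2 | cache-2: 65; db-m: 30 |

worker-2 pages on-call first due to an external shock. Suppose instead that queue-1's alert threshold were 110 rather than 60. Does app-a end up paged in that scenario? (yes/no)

With queue-1's alert threshold at 110:
Round 1 — worker-2 pages on-call (initial).
  cache-2: +65 → 65 ≥ 50
  db-m: +30 → 30 < 110
Round 2 — cache-2 pages on-call.
  app-a: +65 → 65 < 100
  queue-1: +50 → 50 < 110
No further pages.

no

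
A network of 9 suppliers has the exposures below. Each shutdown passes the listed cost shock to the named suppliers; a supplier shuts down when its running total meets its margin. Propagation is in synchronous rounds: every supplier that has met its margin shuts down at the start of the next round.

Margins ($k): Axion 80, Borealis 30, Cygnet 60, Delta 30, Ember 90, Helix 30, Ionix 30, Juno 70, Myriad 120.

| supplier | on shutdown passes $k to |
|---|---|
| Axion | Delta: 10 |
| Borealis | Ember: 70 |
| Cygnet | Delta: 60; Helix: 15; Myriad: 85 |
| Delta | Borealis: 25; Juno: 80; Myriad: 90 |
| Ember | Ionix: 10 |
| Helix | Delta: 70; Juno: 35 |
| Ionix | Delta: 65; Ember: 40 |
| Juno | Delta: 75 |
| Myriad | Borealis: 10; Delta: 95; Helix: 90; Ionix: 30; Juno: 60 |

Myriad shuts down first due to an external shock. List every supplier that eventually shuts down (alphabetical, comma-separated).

Round 1 — Myriad shuts down (initial).
  Borealis: +10 → 10 < 30
  Delta: +95 → 95 ≥ 30
  Helix: +90 → 90 ≥ 30
  Ionix: +30 → 30 ≥ 30
  Juno: +60 → 60 < 70
Round 2 — Delta, Helix, Ionix shut down.
  Borealis: +25 → 35 ≥ 30
  Ember: +40 → 40 < 90
  Juno: +80+35 → 175 ≥ 70
Round 3 — Borealis, Juno shut down.
  Ember: +70 → 110 ≥ 90
Round 4 — Ember shuts down.
No further shutdowns.

Borealis, Delta, Ember, Helix, Ionix, Juno, Myriad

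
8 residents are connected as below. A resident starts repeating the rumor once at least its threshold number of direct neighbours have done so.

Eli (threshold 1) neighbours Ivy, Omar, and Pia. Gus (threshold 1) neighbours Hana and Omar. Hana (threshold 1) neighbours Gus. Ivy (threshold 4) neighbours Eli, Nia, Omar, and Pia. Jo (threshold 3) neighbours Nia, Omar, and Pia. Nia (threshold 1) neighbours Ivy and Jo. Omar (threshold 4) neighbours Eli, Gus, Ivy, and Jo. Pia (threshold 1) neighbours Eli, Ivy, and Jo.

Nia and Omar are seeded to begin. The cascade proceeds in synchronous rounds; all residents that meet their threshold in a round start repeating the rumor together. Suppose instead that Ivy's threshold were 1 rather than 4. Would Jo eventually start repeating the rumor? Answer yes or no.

With Ivy's threshold at 1:
Round 1 — Nia, Omar start repeating the rumor (initial).
Round 2 — checking thresholds:
  Eli: 1 of 3 neighbours ≥ 1, starts repeating the rumor.
  Gus: 1 of 2 neighbours ≥ 1, starts repeating the rumor.
  Ivy: 2 of 4 neighbours ≥ 1, starts repeating the rumor.
  Jo: 2 of 3 neighbours < 3, holds.
Round 3 — checking thresholds:
  Hana: 1 of 1 neighbours ≥ 1, starts repeating the rumor.
  Jo: 2 of 3 neighbours < 3, holds.
  Pia: 2 of 3 neighbours ≥ 1, starts repeating the rumor.
Round 4 — checking thresholds:
  Jo: 3 of 3 neighbours ≥ 3, starts repeating the rumor.
Round 5 — no new spreads; cascade stops.

yes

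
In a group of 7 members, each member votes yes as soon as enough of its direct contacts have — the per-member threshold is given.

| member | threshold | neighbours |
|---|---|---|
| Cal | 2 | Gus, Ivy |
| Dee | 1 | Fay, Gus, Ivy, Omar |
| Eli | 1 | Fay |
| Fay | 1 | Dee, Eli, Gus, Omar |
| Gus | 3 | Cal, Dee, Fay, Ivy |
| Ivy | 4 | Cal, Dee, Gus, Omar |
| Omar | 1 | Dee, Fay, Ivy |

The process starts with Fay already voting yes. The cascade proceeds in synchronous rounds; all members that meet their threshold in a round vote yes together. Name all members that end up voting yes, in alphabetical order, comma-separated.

Round 1 — Fay votes yes (initial).
Round 2 — checking thresholds:
  Dee: 1 of 4 neighbours ≥ 1, votes yes.
  Eli: 1 of 1 neighbours ≥ 1, votes yes.
  Gus: 1 of 4 neighbours < 3, holds.
  Omar: 1 of 3 neighbours ≥ 1, votes yes.
Round 3 — no new yes votes; cascade stops.

Dee, Eli, Fay, Omar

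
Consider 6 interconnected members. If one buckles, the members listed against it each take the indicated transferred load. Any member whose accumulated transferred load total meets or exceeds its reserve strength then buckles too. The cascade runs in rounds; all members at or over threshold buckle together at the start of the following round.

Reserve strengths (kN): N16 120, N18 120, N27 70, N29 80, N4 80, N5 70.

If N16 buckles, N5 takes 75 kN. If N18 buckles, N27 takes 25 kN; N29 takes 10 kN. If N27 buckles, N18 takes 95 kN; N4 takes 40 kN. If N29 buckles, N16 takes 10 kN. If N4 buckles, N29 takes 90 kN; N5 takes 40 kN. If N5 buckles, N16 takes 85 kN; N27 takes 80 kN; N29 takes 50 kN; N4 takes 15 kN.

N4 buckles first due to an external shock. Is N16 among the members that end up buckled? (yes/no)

Round 1 — N4 buckles (initial).
  N29: +90 → 90 ≥ 80
  N5: +40 → 40 < 70
Round 2 — N29 buckles.
  N16: +10 → 10 < 120
No further bucklings.

no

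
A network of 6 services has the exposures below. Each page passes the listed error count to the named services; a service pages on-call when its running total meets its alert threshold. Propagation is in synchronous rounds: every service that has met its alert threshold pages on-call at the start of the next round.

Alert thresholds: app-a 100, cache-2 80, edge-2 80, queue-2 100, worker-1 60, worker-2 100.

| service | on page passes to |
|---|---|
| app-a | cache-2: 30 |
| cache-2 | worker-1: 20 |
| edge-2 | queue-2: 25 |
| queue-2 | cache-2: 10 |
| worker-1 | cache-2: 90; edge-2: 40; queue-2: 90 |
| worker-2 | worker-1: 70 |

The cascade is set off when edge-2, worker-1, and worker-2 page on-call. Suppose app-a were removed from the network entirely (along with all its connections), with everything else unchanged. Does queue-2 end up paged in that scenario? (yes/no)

yes

With app-a removed:
Round 1 — edge-2, worker-1, worker-2 page on-call (initial).
  cache-2: +90 → 90 ≥ 80
  queue-2: +25+90 → 115 ≥ 100
Round 2 — cache-2, queue-2 page on-call.
No further pages.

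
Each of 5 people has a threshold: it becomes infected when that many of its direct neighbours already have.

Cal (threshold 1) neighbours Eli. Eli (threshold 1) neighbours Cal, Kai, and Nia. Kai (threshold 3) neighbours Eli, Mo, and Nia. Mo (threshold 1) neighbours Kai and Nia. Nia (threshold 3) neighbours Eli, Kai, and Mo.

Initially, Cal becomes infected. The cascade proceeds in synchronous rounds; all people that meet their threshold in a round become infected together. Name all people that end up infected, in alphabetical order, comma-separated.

Round 1 — Cal becomes infected (initial).
Round 2 — checking thresholds:
  Eli: 1 of 3 neighbours ≥ 1, becomes infected.
Round 3 — no new infections; cascade stops.

Cal, Eli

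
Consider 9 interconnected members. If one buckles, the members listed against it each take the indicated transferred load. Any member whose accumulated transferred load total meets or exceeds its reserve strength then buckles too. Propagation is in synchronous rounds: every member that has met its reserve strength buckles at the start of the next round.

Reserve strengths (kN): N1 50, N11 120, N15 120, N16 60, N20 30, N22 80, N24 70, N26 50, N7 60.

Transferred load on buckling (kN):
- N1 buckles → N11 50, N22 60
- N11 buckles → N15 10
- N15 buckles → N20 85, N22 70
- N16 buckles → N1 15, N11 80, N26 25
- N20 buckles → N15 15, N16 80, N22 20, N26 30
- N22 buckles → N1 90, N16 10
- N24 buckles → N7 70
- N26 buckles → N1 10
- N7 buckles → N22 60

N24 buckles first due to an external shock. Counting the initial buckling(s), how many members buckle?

2

Round 1 — N24 buckles (initial).
  N7: +70 → 70 ≥ 60
Round 2 — N7 buckles.
  N22: +60 → 60 < 80
No further bucklings.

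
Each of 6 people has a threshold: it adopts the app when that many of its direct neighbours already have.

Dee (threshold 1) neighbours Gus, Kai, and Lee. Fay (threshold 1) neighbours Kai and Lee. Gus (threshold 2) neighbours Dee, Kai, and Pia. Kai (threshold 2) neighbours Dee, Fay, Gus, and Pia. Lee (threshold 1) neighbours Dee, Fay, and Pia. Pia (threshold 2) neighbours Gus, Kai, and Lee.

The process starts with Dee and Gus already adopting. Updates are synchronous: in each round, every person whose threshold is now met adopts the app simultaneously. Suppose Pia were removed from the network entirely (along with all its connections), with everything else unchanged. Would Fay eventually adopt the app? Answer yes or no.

yes

With Pia removed:
Round 1 — Dee, Gus adopt the app (initial).
Round 2 — checking thresholds:
  Kai: 2 of 3 neighbours ≥ 2, adopts the app.
  Lee: 1 of 2 neighbours ≥ 1, adopts the app.
Round 3 — checking thresholds:
  Fay: 2 of 2 neighbours ≥ 1, adopts the app.
Round 4 — no new adoptions; cascade stops.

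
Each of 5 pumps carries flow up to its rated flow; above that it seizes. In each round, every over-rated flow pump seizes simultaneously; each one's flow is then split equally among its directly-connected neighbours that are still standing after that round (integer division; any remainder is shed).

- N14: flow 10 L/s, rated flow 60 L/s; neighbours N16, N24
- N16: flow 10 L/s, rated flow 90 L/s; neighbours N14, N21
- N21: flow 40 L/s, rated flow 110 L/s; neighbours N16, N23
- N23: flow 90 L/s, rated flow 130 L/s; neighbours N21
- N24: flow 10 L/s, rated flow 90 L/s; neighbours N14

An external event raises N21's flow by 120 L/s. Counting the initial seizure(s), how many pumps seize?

2

Round 1 — N21 at 160 > 110. N21 seizes.
  N21 sheds 160 L/s to N16, N23: 80 each.
    N16: 10+80 = 90 ≤ 90
    N23: 90+80 = 170 > 130
Round 2 — N23 seizes.
  N23 sheds 170 L/s: no online neighbours, lost.
No further seizures.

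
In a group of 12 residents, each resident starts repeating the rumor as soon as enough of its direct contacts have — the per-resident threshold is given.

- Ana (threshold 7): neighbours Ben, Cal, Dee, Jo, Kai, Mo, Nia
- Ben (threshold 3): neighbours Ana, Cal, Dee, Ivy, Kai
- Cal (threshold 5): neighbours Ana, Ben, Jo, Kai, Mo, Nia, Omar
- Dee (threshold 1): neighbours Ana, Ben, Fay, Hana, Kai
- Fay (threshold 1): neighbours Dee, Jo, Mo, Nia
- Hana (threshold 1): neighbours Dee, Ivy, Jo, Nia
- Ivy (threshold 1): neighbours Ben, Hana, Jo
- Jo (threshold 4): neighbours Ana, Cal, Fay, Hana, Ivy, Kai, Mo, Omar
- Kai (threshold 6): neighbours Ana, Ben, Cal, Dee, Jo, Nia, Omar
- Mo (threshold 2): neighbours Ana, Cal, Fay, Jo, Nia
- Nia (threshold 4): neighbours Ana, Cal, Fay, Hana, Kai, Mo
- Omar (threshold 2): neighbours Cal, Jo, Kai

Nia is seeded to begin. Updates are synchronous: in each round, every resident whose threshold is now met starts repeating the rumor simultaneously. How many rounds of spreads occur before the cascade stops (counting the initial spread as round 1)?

4

Round 1 — Nia starts repeating the rumor (initial).
Round 2 — checking thresholds:
  Ana: 1 of 7 neighbours < 7, below threshold.
  Cal: 1 of 7 neighbours < 5, below threshold.
  Fay: 1 of 4 neighbours ≥ 1, starts repeating the rumor.
  Hana: 1 of 4 neighbours ≥ 1, starts repeating the rumor.
  Kai: 1 of 7 neighbours < 6, below threshold.
  Mo: 1 of 5 neighbours < 2, below threshold.
Round 3 — checking thresholds:
  Ana: 1 of 7 neighbours < 7, below threshold.
  Cal: 1 of 7 neighbours < 5, below threshold.
  Dee: 2 of 5 neighbours ≥ 1, starts repeating the rumor.
  Ivy: 1 of 3 neighbours ≥ 1, starts repeating the rumor.
  Jo: 2 of 8 neighbours < 4, below threshold.
  Kai: 1 of 7 neighbours < 6, below threshold.
  Mo: 2 of 5 neighbours ≥ 2, starts repeating the rumor.
Round 4 — checking thresholds:
  Ana: 3 of 7 neighbours < 7, below threshold.
  Ben: 2 of 5 neighbours < 3, below threshold.
  Cal: 2 of 7 neighbours < 5, below threshold.
  Jo: 4 of 8 neighbours ≥ 4, starts repeating the rumor.
  Kai: 2 of 7 neighbours < 6, below threshold.
Round 5 — no new spreads; cascade stops.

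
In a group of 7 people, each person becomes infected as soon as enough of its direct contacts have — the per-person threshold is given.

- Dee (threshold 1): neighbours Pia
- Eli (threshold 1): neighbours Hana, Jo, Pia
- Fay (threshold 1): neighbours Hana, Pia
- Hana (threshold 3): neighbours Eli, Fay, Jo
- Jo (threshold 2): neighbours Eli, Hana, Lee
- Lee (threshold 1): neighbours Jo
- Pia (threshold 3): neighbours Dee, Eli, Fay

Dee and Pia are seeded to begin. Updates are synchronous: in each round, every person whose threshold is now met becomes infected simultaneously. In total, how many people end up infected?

4

Round 1 — Dee, Pia become infected (initial).
Round 2 — checking thresholds:
  Eli: 1 of 3 neighbours ≥ 1, becomes infected.
  Fay: 1 of 2 neighbours ≥ 1, becomes infected.
Round 3 — no new infections; cascade stops.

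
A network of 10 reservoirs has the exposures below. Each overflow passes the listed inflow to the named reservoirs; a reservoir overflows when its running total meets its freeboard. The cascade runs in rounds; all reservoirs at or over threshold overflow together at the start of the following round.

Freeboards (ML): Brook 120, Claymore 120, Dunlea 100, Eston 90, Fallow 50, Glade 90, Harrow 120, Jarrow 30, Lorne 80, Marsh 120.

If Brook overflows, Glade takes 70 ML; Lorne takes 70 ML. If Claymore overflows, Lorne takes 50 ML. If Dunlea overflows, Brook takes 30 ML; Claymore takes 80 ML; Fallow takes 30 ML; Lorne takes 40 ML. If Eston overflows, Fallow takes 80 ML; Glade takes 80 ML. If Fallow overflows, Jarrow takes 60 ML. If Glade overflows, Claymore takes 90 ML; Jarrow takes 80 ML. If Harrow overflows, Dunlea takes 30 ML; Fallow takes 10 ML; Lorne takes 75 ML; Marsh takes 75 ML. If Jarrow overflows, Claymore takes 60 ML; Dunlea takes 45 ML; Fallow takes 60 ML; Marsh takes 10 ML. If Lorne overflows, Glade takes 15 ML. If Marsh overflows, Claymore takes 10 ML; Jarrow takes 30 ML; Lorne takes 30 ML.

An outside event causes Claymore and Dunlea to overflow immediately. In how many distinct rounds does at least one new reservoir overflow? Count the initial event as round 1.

2

Round 1 — Claymore, Dunlea overflow (initial).
  Brook: +30 → 30 < 120
  Fallow: +30 → 30 < 50
  Lorne: +50+40 → 90 ≥ 80
Round 2 — Lorne overflows.
  Glade: +15 → 15 < 90
No further overflows.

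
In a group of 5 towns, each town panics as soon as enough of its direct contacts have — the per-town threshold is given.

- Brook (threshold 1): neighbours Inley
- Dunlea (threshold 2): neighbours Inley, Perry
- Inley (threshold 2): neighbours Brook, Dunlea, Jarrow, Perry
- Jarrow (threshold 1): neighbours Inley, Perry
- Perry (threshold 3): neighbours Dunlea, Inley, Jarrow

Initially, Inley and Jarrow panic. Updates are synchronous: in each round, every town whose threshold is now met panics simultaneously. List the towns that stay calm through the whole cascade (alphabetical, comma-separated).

Dunlea, Perry

Round 1 — Inley, Jarrow panic (initial).
Round 2 — checking thresholds:
  Brook: 1 of 1 neighbours ≥ 1, panics.
  Dunlea: 1 of 2 neighbours < 2, holds.
  Perry: 2 of 3 neighbours < 3, holds.
Round 3 — no new panics; cascade stops.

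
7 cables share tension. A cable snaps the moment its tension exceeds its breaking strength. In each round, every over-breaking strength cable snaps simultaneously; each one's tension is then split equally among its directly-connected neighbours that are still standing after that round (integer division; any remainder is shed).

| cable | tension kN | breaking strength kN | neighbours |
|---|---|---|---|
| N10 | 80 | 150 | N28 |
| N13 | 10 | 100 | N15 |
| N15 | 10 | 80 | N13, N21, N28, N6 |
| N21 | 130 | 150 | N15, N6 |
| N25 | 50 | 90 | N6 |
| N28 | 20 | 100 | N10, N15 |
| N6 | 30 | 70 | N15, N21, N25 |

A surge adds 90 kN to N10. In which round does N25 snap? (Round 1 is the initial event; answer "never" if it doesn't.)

5

Round 1 — N10 at 170 > 150. N10 snaps.
  N10 sheds 170 kN to N28: 170 each.
    N28: 20+170 = 190 > 100
Round 2 — N28 snaps.
  N28 sheds 190 kN to N15: 190 each.
    N15: 10+190 = 200 > 80
Round 3 — N15 snaps.
  N15 sheds 200 kN to N13, N21, N6: 66 each (2 lost).
    N13: 10+66 = 76 ≤ 100
    N21: 130+66 = 196 > 150
    N6: 30+66 = 96 > 70
Round 4 — N21, N6 snap.
  N21 sheds 196 kN: no online neighbours, lost.
  N6 sheds 96 kN to N25: 96 each.
    N25: 50+96 = 146 > 90
Round 5 — N25 snaps.
  N25 sheds 146 kN: no online neighbours, lost.
No further breaks.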